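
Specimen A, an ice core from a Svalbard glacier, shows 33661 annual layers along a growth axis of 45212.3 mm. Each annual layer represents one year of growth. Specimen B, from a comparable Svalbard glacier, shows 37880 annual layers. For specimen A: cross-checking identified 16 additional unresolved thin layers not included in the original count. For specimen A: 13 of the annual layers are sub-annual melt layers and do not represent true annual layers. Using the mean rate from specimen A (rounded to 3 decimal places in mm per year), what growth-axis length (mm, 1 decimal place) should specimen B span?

Specimen A: adjusted count: 33661 − 13 + 16 = 33664 annual layers.
A: Mean rate = 45212.3 mm / 33664 years ≈ 1.343 mm/yr.
Length of B = 1.343 × 37880 = 50872.8 mm.

50872.8 mm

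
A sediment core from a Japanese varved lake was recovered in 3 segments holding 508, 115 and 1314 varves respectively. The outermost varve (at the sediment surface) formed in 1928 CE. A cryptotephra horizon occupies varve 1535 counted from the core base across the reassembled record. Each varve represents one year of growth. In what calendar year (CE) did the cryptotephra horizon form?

1526 CE

Total varves = 508 + 115 + 1314 = 1937.
Between varve 1535 and the sediment surface there are 1937 − 1535 = 402 varves.
The varve at the sediment surface is 1928 CE, so the cryptotephra horizon dates to 1928 − 402 = 1526 CE.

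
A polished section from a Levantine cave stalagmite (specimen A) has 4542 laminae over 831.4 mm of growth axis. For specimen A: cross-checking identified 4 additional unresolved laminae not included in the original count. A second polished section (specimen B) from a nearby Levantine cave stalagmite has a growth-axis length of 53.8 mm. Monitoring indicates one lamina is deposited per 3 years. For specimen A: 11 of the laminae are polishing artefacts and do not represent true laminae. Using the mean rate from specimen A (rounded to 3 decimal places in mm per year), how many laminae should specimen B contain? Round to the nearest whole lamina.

Specimen A: true lamina count = 4542 − 11 + 4 = 4535.
Specimen A: 4535 laminae at 3 years each span 4535 × 3 = 13605 years.
A: 831.4 mm over 13605 years gives 831.4 / 13605 ≈ 0.061 mm/year.
For B, 53.8 / 0.061 = 881.97 years; at 3 years per lamina that is 881.97 / 3 ≈ 294 laminae.

294 laminae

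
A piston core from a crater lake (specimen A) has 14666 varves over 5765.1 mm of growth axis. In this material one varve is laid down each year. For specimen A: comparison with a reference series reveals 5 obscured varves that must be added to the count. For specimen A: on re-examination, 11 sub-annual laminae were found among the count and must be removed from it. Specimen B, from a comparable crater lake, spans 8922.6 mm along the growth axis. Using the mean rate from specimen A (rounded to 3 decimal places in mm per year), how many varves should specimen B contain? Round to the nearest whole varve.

Specimen A: correcting the raw count gives 14666 − 11 + 5 = 14660 true varves.
A: Extension rate ≈ 5765.1 / 14660 = 0.393 mm/year.
Specimen B: 8922.6 mm / 0.393 mm per year = 22703.82 years ≈ 22704 varves.

22704 varves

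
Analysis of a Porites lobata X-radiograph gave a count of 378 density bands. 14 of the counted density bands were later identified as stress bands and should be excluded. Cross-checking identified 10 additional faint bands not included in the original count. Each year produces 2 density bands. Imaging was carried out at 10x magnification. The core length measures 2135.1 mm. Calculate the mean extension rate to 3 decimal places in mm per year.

11.418 mm per year

Correcting the raw count gives 378 − 14 + 10 = 374 true density bands.
With 2 density bands per year, 374 / 2 = 187 years.
2135.1 mm over 187 years gives 2135.1 / 187 ≈ 11.418 mm per year.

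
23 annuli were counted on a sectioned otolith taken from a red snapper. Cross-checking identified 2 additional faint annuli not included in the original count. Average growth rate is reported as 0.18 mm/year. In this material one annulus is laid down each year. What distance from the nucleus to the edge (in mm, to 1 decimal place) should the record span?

After corrections the count is 23 + 2 = 25 annuli.
Length ≈ 0.18 × 25 = 4.5 mm.

4.5 mm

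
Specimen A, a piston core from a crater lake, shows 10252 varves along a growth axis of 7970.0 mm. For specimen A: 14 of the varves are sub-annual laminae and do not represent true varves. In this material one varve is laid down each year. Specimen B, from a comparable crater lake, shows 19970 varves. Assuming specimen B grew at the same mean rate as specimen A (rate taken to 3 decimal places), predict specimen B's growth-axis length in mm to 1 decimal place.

Specimen A: adjusted count: 10252 − 14 = 10238 varves.
A: 7970.0 mm over 10238 years gives 7970.0 / 10238 ≈ 0.778 mm/yr.
B's length ≈ 0.778 × 19970 = 15536.7 mm.

15536.7 mm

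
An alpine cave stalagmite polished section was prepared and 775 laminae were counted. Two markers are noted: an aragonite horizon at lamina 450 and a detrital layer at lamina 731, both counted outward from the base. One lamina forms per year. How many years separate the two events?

The two markers are separated by 731 − 450 = 281 laminae.
One lamina per year makes the interval 281 years.

281 years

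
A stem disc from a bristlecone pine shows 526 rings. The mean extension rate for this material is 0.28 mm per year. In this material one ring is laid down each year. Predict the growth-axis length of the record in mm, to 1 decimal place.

147.3 mm

The record spans 526 years at 0.28 mm per year.
Predicted length = 0.28 mm/year × 526 years = 147.3 mm.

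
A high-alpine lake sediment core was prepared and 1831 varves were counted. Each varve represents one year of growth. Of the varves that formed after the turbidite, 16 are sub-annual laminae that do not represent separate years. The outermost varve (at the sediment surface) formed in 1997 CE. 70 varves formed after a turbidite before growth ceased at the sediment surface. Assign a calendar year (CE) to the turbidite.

1943 CE

70 varves post-date the turbidite.
70 − 16 false = 54 true varves after the turbidite.
The varve at the sediment surface is 1997 CE, so the turbidite dates to 1997 − 54 = 1943 CE.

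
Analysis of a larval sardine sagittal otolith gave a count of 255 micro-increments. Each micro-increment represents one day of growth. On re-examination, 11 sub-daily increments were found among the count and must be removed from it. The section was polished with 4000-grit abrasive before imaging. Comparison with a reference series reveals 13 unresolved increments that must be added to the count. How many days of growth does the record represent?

257 d

After corrections the count is 255 − 11 + 13 = 257 micro-increments.
One micro-increment per day makes the duration 257 days.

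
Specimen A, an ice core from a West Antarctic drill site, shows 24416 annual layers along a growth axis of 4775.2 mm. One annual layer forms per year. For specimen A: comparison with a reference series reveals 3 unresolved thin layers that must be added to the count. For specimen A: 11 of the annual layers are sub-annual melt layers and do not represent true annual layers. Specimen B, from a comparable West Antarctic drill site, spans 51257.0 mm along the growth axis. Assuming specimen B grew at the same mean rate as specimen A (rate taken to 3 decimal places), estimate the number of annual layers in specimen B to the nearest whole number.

Specimen A: adjusted count: 24416 − 11 + 3 = 24408 annual layers.
A: Extension rate ≈ 4775.2 / 24408 = 0.196 mm per year.
B spans 51257.0 / 0.196 = 261515.31 years ≈ 261515 annual layers.

261515 annual layers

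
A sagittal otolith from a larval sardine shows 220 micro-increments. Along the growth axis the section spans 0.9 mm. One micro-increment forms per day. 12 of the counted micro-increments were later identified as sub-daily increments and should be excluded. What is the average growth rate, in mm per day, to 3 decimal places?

Correcting the raw count gives 220 − 12 = 208 true micro-increments.
Extension rate ≈ 0.9 / 208 = 0.004 mm per day.

0.004 mm per day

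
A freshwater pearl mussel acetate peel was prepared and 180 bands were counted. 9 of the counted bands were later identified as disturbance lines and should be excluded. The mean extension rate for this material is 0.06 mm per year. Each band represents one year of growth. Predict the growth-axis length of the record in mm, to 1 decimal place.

10.3 mm

After corrections the count is 180 − 9 = 171 bands.
Length ≈ 0.06 × 171 = 10.3 mm.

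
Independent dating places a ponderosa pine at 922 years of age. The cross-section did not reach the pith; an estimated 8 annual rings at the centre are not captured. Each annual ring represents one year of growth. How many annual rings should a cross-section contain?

Expected annual rings over 922 years: 922.
Less the 8 uncaptured annual rings: 922 − 8 = 914.

914 annual rings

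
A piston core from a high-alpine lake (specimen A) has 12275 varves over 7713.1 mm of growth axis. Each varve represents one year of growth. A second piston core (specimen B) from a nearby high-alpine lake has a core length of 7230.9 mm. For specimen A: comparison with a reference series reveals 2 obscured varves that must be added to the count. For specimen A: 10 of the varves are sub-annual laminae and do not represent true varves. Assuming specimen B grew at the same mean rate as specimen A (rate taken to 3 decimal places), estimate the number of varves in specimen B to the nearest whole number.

Specimen A: correcting the raw count gives 12275 − 10 + 2 = 12267 true varves.
A: 7713.1 mm over 12267 years gives 7713.1 / 12267 ≈ 0.629 mm/yr.
For B, 7230.9 / 0.629 = 11495.87 years ≈ 11496 varves.

11496 varves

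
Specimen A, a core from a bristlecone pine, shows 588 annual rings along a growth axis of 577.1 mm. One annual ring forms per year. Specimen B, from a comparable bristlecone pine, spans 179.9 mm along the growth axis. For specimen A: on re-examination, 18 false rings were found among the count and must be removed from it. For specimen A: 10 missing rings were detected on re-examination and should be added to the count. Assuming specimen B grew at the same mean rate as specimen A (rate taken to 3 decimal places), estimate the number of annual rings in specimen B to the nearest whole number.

181 annual rings

Specimen A: adjusted count: 588 − 18 + 10 = 580 annual rings.
A: Mean rate = 577.1 mm / 580 years ≈ 0.995 mm/year.
B spans 179.9 / 0.995 = 180.80 years ≈ 181 annual rings.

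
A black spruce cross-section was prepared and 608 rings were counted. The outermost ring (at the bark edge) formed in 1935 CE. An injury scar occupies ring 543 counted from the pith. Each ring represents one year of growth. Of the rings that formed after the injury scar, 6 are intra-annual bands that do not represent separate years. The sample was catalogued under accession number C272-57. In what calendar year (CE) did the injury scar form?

Between ring 543 and the bark edge there are 608 − 543 = 65 rings.
Removing the 6 false rings leaves 65 − 6 = 59 true rings beyond the injury scar.
Counting back 59 years from 1935 CE places the injury scar in 1935 − 59 = 1876 CE.

1876 CE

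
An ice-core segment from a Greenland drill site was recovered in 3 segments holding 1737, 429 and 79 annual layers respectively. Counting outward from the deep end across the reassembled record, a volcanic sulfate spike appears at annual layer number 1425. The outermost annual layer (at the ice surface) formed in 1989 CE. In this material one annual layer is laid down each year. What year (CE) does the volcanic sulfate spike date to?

Total annual layers = 1737 + 429 + 79 = 2245.
The volcanic sulfate spike sits at annual layer 1425 from the deep end, so 2245 − 1425 = 820 annual layers formed after it.
The annual layer at the ice surface is 1989 CE, so the volcanic sulfate spike dates to 1989 − 820 = 1169 CE.

1169 CE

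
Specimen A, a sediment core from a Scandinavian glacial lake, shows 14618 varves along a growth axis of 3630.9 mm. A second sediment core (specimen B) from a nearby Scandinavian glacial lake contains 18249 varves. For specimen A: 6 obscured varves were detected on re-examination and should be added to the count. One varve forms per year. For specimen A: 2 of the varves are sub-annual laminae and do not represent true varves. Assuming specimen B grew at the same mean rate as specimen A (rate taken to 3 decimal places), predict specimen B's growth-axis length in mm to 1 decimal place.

4525.8 mm

Specimen A: after corrections the count is 14618 − 2 + 6 = 14622 varves.
A: Mean rate = 3630.9 mm / 14622 years ≈ 0.248 mm per year.
For B, 0.248 mm/year × 18249 years = 4525.8 mm.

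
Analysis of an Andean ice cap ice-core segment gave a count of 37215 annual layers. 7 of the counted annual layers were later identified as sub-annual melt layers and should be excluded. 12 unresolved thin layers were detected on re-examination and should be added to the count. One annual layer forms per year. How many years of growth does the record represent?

37220 years

Correcting the raw count gives 37215 − 7 + 12 = 37220 true annual layers.
With a one-to-one annual layer periodicity this is 37220 years.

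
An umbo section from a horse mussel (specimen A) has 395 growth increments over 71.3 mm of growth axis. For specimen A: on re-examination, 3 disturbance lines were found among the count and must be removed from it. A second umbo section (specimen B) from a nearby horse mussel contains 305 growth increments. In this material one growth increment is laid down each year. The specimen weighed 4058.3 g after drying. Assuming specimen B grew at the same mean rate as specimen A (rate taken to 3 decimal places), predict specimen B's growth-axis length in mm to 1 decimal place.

55.5 mm

Specimen A: after corrections the count is 395 − 3 = 392 growth increments.
A: Mean rate = 71.3 mm / 392 years ≈ 0.182 mm/yr.
B's length ≈ 0.182 × 305 = 55.5 mm.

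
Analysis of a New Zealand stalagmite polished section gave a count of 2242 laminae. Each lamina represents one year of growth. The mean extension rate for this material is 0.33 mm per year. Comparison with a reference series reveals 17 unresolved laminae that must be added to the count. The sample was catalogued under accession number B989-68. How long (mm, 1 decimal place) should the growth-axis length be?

745.5 mm

True lamina count = 2242 + 17 = 2259.
2259 years at 0.33 mm/year gives 0.33 × 2259 = 745.5 mm.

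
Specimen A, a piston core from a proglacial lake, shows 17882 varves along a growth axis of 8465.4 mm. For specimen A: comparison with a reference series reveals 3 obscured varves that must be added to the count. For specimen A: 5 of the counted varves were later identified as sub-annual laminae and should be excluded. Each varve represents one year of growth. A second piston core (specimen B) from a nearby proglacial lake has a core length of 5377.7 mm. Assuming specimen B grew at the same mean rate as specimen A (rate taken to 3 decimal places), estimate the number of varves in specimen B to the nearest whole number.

11369 varves

Specimen A: true varve count = 17882 − 5 + 3 = 17880.
A: 8465.4 mm over 17880 years gives 8465.4 / 17880 ≈ 0.473 mm/year.
B spans 5377.7 / 0.473 = 11369.34 years ≈ 11369 varves.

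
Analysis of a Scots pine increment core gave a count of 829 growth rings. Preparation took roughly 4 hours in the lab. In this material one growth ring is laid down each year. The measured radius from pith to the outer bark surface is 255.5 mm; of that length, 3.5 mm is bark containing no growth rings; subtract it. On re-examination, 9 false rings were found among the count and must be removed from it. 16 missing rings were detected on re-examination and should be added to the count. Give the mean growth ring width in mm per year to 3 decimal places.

0.301 mm per year

Adjusted count: 829 − 9 + 16 = 836 growth rings.
Removing the 3.5 mm offcut leaves 255.5 − 3.5 = 252.0 mm.
Mean rate = 252.0 mm / 836 years ≈ 0.301 mm per year.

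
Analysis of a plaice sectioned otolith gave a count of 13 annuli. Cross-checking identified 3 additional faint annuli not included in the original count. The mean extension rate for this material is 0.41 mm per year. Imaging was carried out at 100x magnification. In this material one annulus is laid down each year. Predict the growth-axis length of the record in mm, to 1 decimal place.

Correcting the raw count gives 13 + 3 = 16 true annuli.
Length ≈ 0.41 × 16 = 6.6 mm.

6.6 mm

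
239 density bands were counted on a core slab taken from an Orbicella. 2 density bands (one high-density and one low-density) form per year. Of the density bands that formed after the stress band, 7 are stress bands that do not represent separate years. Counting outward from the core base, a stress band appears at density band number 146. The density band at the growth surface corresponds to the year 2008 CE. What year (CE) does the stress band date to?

239 − 146 = 93 density bands lie beyond the stress band toward the growth surface.
Removing the 7 false density bands leaves 93 − 7 = 86 true density bands beyond the stress band.
With 2 density bands per year, 86 / 2 = 43 years.
2008 − 43 = 1965 CE.

1965 CE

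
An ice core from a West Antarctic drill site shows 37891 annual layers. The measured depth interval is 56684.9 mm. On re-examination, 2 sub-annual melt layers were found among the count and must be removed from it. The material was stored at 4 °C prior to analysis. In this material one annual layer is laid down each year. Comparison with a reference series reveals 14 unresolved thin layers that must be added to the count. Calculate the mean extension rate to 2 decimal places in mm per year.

1.50 mm per year

True annual layer count = 37891 − 2 + 14 = 37903.
Mean rate = 56684.9 mm / 37903 years ≈ 1.50 mm per year.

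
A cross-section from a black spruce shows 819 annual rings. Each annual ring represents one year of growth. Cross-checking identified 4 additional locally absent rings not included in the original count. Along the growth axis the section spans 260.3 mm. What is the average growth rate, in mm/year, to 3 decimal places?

0.316 mm/year

Adjusted count: 819 + 4 = 823 annual rings.
260.3 mm over 823 years gives 260.3 / 823 ≈ 0.316 mm/year.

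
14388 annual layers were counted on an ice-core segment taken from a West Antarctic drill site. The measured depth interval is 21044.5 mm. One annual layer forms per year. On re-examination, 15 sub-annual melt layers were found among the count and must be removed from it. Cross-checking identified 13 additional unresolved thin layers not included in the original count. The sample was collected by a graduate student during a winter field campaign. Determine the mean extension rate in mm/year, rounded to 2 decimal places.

1.46 mm/year

Adjusted count: 14388 − 15 + 13 = 14386 annual layers.
21044.5 mm over 14386 years gives 21044.5 / 14386 ≈ 1.46 mm/year.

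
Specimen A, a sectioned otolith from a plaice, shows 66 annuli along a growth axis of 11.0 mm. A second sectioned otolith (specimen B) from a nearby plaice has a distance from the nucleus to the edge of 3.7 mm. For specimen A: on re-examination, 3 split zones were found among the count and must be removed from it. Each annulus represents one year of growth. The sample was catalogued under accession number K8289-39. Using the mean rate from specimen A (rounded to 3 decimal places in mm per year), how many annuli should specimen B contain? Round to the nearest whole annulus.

21 annuli

Specimen A: after corrections the count is 66 − 3 = 63 annuli.
A: 11.0 mm over 63 years gives 11.0 / 63 ≈ 0.175 mm per year.
B spans 3.7 / 0.175 = 21.14 years ≈ 21 annuli.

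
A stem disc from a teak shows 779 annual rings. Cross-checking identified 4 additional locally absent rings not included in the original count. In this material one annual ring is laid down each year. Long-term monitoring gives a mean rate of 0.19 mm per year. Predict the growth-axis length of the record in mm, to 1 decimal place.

True annual ring count = 779 + 4 = 783.
Length ≈ 0.19 × 783 = 148.8 mm.

148.8 mm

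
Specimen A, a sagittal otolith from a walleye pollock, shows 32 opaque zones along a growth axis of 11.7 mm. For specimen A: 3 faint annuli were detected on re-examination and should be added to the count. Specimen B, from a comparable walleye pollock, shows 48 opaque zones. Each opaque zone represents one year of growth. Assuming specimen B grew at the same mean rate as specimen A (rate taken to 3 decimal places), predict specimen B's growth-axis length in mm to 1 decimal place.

16.0 mm

Specimen A: after corrections the count is 32 + 3 = 35 opaque zones.
A: Mean rate = 11.7 mm / 35 years ≈ 0.334 mm/year.
Length of B = 0.334 × 48 = 16.0 mm.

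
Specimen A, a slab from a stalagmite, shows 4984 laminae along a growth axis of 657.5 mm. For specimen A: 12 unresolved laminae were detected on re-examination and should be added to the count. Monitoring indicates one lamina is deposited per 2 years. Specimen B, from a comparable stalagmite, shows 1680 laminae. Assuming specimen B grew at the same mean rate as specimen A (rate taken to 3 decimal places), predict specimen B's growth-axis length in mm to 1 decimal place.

Specimen A: adjusted count: 4984 + 12 = 4996 laminae.
Specimen A: at 2 years per lamina, 4996 × 2 = 9992 years.
A: Extension rate ≈ 657.5 / 9992 = 0.066 mm/yr.
Specimen B: 1680 laminae at 2 years each span 1680 × 2 = 3360 years. For B, 0.066 mm/year × 3360 years = 221.8 mm.

221.8 mm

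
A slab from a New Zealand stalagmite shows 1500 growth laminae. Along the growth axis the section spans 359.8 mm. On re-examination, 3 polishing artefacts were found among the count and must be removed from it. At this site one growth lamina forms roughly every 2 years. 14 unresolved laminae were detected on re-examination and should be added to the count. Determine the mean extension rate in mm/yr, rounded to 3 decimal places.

Adjusted count: 1500 − 3 + 14 = 1511 growth laminae.
1511 growth laminae at 2 years each span 1511 × 2 = 3022 years.
Extension rate ≈ 359.8 / 3022 = 0.119 mm/yr.

0.119 mm/yr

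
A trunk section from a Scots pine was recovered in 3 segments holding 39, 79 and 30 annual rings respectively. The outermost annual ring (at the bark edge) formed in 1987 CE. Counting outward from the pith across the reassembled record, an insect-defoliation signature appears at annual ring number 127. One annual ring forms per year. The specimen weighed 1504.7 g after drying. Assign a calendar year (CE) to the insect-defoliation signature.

1966 CE

Total annual rings = 39 + 79 + 30 = 148.
Between annual ring 127 and the bark edge there are 148 − 127 = 21 annual rings.
Counting back 21 years from 1987 CE places the insect-defoliation signature in 1987 − 21 = 1966 CE.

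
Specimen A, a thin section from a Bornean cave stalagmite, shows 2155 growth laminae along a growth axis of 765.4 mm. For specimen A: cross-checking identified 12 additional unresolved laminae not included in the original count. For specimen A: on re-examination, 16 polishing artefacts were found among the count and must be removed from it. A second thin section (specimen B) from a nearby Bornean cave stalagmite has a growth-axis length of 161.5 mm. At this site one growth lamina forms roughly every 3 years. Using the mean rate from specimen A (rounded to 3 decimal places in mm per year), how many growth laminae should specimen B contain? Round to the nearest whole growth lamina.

452 growth laminae

Specimen A: correcting the raw count gives 2155 − 16 + 12 = 2151 true growth laminae.
Specimen A: at 3 years per growth lamina, 2151 × 3 = 6453 years.
A: Extension rate ≈ 765.4 / 6453 = 0.119 mm per year.
Specimen B: 161.5 mm / 0.119 mm per year = 1357.14 years; at 3 years per growth lamina that is 1357.14 / 3 ≈ 452 growth laminae.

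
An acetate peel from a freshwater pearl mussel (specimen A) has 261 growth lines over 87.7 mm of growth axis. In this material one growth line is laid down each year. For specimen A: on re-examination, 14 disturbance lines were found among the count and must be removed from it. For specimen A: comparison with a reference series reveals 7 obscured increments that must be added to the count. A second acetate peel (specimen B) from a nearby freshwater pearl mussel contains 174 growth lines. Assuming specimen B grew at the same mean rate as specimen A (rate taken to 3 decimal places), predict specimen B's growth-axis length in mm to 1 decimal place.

Specimen A: correcting the raw count gives 261 − 14 + 7 = 254 true growth lines.
A: Extension rate ≈ 87.7 / 254 = 0.345 mm/yr.
Length of B = 0.345 × 174 = 60.0 mm.

60.0 mm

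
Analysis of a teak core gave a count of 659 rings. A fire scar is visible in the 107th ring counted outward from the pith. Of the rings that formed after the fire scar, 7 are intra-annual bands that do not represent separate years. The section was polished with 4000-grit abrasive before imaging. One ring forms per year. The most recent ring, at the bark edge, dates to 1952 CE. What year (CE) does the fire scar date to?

1407 CE

The fire scar sits at ring 107 from the pith, so 659 − 107 = 552 rings formed after it.
552 − 7 false = 545 true rings after the fire scar.
The ring at the bark edge is 1952 CE, so the fire scar dates to 1952 − 545 = 1407 CE.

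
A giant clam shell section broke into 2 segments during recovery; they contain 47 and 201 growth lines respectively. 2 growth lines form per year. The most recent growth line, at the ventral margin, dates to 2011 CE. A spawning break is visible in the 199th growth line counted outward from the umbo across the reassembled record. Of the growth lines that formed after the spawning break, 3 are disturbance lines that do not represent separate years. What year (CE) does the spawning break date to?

1988 CE

Total growth lines = 47 + 201 = 248.
The spawning break sits at growth line 199 from the umbo, so 248 − 199 = 49 growth lines formed after it.
Removing the 3 false growth lines leaves 49 − 3 = 46 true growth lines beyond the spawning break.
46 growth lines at 2 per year is 46 / 2 = 23 years.
The growth line at the ventral margin is 2011 CE, so the spawning break dates to 2011 − 23 = 1988 CE.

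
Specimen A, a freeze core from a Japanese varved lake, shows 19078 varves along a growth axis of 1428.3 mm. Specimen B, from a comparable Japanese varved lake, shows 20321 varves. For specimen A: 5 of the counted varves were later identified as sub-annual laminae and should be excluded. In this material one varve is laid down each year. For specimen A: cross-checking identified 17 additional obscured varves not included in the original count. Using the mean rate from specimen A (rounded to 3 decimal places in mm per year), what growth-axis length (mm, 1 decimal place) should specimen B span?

1524.1 mm

Specimen A: after corrections the count is 19078 − 5 + 17 = 19090 varves.
A: Mean rate = 1428.3 mm / 19090 years ≈ 0.075 mm/year.
Length of B = 0.075 × 20321 = 1524.1 mm.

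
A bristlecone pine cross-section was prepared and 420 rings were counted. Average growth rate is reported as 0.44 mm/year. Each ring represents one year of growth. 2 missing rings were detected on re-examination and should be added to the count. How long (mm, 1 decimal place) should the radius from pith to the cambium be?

True ring count = 420 + 2 = 422.
Length ≈ 0.44 × 422 = 185.7 mm.

185.7 mm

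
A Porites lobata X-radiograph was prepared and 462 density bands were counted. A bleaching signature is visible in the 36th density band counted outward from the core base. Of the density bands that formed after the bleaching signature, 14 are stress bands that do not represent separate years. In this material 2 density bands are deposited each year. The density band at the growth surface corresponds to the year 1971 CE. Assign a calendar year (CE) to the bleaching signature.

462 − 36 = 426 density bands lie beyond the bleaching signature toward the growth surface.
Excluding 14 false density bands: 426 − 14 = 412.
Dividing by 2 density bands per year: 412 / 2 = 206 years.
1971 − 206 = 1765 CE.

1765 CE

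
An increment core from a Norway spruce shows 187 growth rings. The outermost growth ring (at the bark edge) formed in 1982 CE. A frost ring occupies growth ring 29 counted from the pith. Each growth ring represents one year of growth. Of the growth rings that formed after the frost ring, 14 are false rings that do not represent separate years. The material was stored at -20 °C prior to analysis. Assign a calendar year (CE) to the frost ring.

The frost ring sits at growth ring 29 from the pith, so 187 − 29 = 158 growth rings formed after it.
Removing the 14 false growth rings leaves 158 − 14 = 144 true growth rings beyond the frost ring.
The growth ring at the bark edge is 1982 CE, so the frost ring dates to 1982 − 144 = 1838 CE.

1838 CE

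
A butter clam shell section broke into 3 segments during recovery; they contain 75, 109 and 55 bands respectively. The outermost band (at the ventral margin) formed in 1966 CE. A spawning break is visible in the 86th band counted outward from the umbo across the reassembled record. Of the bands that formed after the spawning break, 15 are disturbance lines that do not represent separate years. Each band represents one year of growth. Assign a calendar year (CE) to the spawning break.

1828 CE

Total bands = 75 + 109 + 55 = 239.
The spawning break sits at band 86 from the umbo, so 239 − 86 = 153 bands formed after it.
Excluding 15 false bands: 153 − 15 = 138.
1966 − 138 = 1828 CE.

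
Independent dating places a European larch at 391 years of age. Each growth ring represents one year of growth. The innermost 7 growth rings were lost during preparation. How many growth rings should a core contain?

Expected growth rings over 391 years: 391.
Subtracting the 7 growth rings not captured gives 391 − 7 = 384 growth rings in the record.

384 growth rings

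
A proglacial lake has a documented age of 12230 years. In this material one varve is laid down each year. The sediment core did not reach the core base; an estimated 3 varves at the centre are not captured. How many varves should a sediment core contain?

12227 varves

Expected varves over 12230 years: 12230.
Less the 3 uncaptured varves: 12230 − 3 = 12227.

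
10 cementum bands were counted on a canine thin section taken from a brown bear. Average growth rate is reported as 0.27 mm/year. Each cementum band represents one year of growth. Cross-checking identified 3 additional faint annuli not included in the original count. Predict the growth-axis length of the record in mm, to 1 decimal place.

3.5 mm

Adjusted count: 10 + 3 = 13 cementum bands.
13 years at 0.27 mm/year gives 0.27 × 13 = 3.5 mm.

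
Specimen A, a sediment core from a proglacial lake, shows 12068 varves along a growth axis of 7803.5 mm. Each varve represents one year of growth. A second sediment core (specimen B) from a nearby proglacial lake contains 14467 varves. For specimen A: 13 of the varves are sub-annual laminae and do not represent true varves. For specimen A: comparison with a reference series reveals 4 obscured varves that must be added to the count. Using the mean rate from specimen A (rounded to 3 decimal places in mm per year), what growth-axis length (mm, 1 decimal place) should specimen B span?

Specimen A: correcting the raw count gives 12068 − 13 + 4 = 12059 true varves.
A: Extension rate ≈ 7803.5 / 12059 = 0.647 mm per year.
Length of B = 0.647 × 14467 = 9360.1 mm.

9360.1 mm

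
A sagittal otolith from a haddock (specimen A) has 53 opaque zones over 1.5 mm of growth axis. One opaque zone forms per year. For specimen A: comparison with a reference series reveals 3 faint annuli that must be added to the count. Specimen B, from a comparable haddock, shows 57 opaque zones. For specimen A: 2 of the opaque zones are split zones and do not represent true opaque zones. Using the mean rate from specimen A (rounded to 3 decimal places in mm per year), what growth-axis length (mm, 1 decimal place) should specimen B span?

Specimen A: adjusted count: 53 − 2 + 3 = 54 opaque zones.
A: Mean rate = 1.5 mm / 54 years ≈ 0.028 mm/yr.
Length of B = 0.028 × 57 = 1.6 mm.

1.6 mm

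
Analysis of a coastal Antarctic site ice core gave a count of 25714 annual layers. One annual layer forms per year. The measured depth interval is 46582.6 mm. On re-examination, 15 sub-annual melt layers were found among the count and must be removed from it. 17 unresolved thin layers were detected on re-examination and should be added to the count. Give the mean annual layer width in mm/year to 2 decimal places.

Adjusted count: 25714 − 15 + 17 = 25716 annual layers.
46582.6 mm over 25716 years gives 46582.6 / 25716 ≈ 1.81 mm/year.

1.81 mm/year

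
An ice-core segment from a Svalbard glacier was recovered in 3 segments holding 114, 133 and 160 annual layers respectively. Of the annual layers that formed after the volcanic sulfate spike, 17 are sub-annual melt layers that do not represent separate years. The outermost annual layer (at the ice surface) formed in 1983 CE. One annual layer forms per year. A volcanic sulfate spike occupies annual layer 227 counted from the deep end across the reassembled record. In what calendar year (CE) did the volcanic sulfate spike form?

Total annual layers = 114 + 133 + 160 = 407.
407 − 227 = 180 annual layers lie beyond the volcanic sulfate spike toward the ice surface.
180 − 17 false = 163 true annual layers after the volcanic sulfate spike.
1983 − 163 = 1820 CE.

1820 CE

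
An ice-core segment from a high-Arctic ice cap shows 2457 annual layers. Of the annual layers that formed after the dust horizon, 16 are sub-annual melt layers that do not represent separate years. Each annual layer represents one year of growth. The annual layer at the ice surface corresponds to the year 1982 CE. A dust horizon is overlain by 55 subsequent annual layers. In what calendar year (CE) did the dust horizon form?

1943 CE

55 annual layers post-date the dust horizon.
55 − 16 false = 39 true annual layers after the dust horizon.
Counting back 39 years from 1982 CE places the dust horizon in 1982 − 39 = 1943 CE.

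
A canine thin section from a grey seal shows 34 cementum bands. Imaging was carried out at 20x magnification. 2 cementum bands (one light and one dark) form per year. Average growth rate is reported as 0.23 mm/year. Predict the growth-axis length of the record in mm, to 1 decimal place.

3.9 mm

Dividing by 2 cementum bands per year: 34 / 2 = 17 years.
Length ≈ 0.23 × 17 = 3.9 mm.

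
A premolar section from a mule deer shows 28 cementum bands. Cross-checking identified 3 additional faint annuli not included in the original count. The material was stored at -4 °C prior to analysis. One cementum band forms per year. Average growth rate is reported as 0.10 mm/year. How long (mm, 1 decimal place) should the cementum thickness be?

3.1 mm

Adjusted count: 28 + 3 = 31 cementum bands.
31 years at 0.10 mm/year gives 0.10 × 31 = 3.1 mm.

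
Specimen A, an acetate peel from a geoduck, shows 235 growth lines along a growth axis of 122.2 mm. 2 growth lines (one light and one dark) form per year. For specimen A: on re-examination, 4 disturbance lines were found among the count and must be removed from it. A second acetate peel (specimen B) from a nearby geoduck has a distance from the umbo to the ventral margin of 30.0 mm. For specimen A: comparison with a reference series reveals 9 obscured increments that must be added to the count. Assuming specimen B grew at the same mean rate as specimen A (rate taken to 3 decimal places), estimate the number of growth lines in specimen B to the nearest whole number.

59 growth lines

Specimen A: true growth line count = 235 − 4 + 9 = 240.
Specimen A: dividing by 2 growth lines per year: 240 / 2 = 120 years.
A: Mean rate = 122.2 mm / 120 years ≈ 1.018 mm/yr.
Specimen B: 30.0 mm / 1.018 mm per year = 29.47 years; at 2 growth lines per year that is 29.47 × 2 ≈ 59 growth lines.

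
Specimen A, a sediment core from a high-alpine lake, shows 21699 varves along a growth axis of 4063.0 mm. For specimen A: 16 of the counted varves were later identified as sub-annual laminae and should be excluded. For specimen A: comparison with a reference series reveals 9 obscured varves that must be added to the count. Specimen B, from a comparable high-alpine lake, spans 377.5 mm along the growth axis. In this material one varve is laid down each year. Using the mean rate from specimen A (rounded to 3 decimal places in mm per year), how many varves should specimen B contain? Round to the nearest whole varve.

Specimen A: correcting the raw count gives 21699 − 16 + 9 = 21692 true varves.
A: Mean rate = 4063.0 mm / 21692 years ≈ 0.187 mm per year.
B spans 377.5 / 0.187 = 2018.72 years ≈ 2019 varves.

2019 varves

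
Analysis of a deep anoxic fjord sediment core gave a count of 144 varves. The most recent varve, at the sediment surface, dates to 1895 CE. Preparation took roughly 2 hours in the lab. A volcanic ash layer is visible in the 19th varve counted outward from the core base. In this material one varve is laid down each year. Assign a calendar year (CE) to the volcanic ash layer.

The volcanic ash layer sits at varve 19 from the core base, so 144 − 19 = 125 varves formed after it.
The varve at the sediment surface is 1895 CE, so the volcanic ash layer dates to 1895 − 125 = 1770 CE.

1770 CE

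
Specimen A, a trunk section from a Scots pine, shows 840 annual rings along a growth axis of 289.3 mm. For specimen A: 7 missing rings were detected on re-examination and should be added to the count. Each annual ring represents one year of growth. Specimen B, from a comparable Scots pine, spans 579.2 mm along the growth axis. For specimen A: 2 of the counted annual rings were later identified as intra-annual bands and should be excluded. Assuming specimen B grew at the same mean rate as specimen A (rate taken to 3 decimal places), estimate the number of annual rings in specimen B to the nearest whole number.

Specimen A: adjusted count: 840 − 2 + 7 = 845 annual rings.
A: Extension rate ≈ 289.3 / 845 = 0.342 mm per year.
B spans 579.2 / 0.342 = 1693.57 years ≈ 1694 annual rings.

1694 annual rings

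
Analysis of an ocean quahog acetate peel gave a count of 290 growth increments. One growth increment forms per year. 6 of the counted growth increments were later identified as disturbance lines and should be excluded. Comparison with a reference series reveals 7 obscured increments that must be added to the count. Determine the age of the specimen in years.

291 years

True growth increment count = 290 − 6 + 7 = 291.
At one growth increment per year, that is 291 years.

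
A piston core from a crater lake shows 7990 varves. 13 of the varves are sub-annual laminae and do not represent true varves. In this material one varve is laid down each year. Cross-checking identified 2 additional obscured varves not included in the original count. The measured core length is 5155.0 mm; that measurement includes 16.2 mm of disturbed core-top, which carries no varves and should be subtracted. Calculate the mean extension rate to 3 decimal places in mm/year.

0.644 mm/year

Adjusted count: 7990 − 13 + 2 = 7979 varves.
Removing the 16.2 mm offcut leaves 5155.0 − 16.2 = 5138.8 mm.
Mean rate = 5138.8 mm / 7979 years ≈ 0.644 mm/year.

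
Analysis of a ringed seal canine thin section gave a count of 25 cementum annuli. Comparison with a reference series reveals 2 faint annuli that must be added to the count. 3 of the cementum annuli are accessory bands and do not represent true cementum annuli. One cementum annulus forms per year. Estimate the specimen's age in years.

True cementum annulus count = 25 − 3 + 2 = 24.
One cementum annulus per year makes the duration 24 years.

24 years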